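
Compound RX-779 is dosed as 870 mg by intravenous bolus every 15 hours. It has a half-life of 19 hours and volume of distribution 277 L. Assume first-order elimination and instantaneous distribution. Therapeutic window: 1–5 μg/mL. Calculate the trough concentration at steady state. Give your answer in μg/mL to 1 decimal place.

4.3 μg/mL

τ/t½ = 15/19 ≈ 0.78947, so fraction remaining f = (1/2)^(15/19) ≈ 0.5786.
Each bolus raises the concentration by D/Vd = 870/277 ≈ 3.141 μg/mL.
Steady-state trough Cmin,ss = C₀·f/(1−f) ≈ 3.141 × 0.5786/0.4214 ≈ 4.313 μg/mL.
Trough 4.3 μg/mL vs MEC 1 μg/mL: adequate.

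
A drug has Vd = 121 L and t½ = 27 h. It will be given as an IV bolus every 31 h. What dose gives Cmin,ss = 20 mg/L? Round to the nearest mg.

2943 mg

τ/t½ = 31/27 ≈ 1.1481, so f = (1/2)^(31/27) ≈ 0.451204.
Cmin,ss = (D/Vd)·f/(1−f), so D = Cmin,ss·Vd·(1−f)/f.
D = 20 × 121 × (1−f)/f ≈ 20 × 121 × 1.21629 ≈ 2943.42 mg.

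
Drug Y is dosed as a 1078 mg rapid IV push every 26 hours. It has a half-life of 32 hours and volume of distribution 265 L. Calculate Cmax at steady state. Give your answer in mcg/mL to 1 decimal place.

k = ln2/t½ = ln2/32 ≈ 0.021661 h⁻¹; fraction remaining f = e^(−kτ) = e^(−0.021661×26) ≈ 0.5694.
Accumulation ratio R = 1/(1 − f) ≈ 1/0.4306 ≈ 2.3223.
Single-dose peak C₀ = D/Vd = 1078/265 ≈ 4.068 mcg/mL.
Steady-state peak Cmax,ss = C₀·R ≈ 4.068 × 2.3223 ≈ 9.447 mcg/mL.

9.4 mcg/mL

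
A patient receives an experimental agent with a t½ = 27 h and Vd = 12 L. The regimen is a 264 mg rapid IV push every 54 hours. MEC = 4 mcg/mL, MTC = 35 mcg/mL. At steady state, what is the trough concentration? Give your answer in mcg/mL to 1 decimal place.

7.3 mcg/mL

The dosing interval is 2 half-lives, so f = 2^(−2) = 0.25.
Accumulation ratio R = 1/(1 − f) = 1/0.75 = 4/3.
Single-dose peak C₀ = D/Vd = 264/12 = 22 mcg/mL.
Steady-state peak Cmax,ss = C₀·R = 22 × 4/3 ≈ 29.333 mcg/mL.
Steady-state trough Cmin,ss = Cmax,ss·f ≈ 29.333 × 0.25 ≈ 7.333 mcg/mL.
Trough 7.3 mcg/mL vs MEC 4 mcg/mL: adequate.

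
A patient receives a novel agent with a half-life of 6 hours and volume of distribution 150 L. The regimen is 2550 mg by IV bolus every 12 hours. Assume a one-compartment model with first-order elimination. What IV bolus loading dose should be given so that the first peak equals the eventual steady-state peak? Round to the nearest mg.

3400 mg

f = (1/2)^(12/6) ≈ 0.250000; accumulation ratio R = 1/(1−f) ≈ 1.33333.
Loading dose to hit Cmax,ss on first dose: D_load = D_maint·R ≈ 2550 × 1.33333 ≈ 3399.99 mg.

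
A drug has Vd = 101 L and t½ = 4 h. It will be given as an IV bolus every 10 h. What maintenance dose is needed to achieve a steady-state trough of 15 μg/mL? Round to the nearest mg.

7055 mg

τ/t½ = 10/4 ≈ 2.5, so f = (1/2)^(10/4) ≈ 0.176777.
Cmin,ss = (D/Vd)·f/(1−f), so D = Cmin,ss·Vd·(1−f)/f.
D = 15 × 101 × (1−f)/f ≈ 15 × 101 × 4.65684 ≈ 7055.11 mg.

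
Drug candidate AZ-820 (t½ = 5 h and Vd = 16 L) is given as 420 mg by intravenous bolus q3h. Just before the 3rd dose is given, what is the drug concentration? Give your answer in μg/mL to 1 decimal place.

f = (1/2)^(τ/t½) = (1/2)^(3/5) ≈ 0.6598.
C₀ = D/Vd = 420/16 ≈ 26.250 μg/mL.
Before the 3rd dose, 2 doses have been given. Superposition: Cmin = C₀·(f + f²).
≈ 26.250 × (0.6598 + 0.4353) ≈ 26.250 × 1.0951 ≈ 28.746 μg/mL.

28.7 μg/mL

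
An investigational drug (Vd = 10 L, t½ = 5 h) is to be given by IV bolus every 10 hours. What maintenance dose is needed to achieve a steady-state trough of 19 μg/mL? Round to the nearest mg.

τ/t½ = 10/5 ≈ 2, so f = (1/2)^(10/5) ≈ 0.250000.
Cmin,ss = (D/Vd)·f/(1−f), so D = Cmin,ss·Vd·(1−f)/f.
D = 19 × 10 × (1−f)/f ≈ 19 × 10 × 3.00000 ≈ 570.00 mg.

570 mg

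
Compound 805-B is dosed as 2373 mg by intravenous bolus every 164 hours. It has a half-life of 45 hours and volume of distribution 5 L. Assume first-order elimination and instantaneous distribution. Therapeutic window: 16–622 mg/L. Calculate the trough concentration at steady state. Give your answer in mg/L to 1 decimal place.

k = ln2/t½ = ln2/45 ≈ 0.015403 h⁻¹; fraction remaining f = e^(−kτ) = e^(−0.015403×164) ≈ 0.0800.
Accumulation ratio R = 1/(1 − f) ≈ 1/0.9200 ≈ 1.0870.
Each bolus raises the concentration by D/Vd = 2373/5 ≈ 474.600 mg/L.
Cmax,ss = C₀/(1 − f) ≈ 474.600/0.9200 ≈ 515.870 mg/L.
Steady-state trough Cmin,ss = Cmax,ss·f ≈ 515.870 × 0.0800 ≈ 41.270 mg/L.
Trough 41.3 mg/L vs MEC 16 mg/L: adequate.

41.3 mg/L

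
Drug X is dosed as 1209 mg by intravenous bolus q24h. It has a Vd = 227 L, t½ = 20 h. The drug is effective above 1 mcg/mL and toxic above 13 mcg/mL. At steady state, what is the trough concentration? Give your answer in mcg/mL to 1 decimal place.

4.1 mcg/mL

Over one 24-h interval, 24/20 ≈ 1.2 half-lives elapse, leaving f ≈ 0.4353 of each dose.
At steady state, accumulation factor R = 1/(1 − e^(−kτ)) ≈ 1.7709.
Single-dose peak C₀ = D/Vd = 1209/227 ≈ 5.326 mcg/mL.
Steady-state peak Cmax,ss = C₀·R ≈ 5.326 × 1.7709 ≈ 9.432 mcg/mL.
Steady-state trough Cmin,ss = Cmax,ss·f ≈ 9.432 × 0.4353 ≈ 4.106 mcg/mL.
Trough 4.1 mcg/mL vs MEC 1 mcg/mL: adequate.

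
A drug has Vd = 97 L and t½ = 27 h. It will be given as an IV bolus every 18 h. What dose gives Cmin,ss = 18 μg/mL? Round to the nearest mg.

1026 mg

τ/t½ = 18/27 ≈ 0.66667, so f = (1/2)^(18/27) ≈ 0.629961.
Cmin,ss = (D/Vd)·f/(1−f), so D = Cmin,ss·Vd·(1−f)/f.
D = 18 × 97 × (1−f)/f ≈ 18 × 97 × 0.58740 ≈ 1025.60 mg.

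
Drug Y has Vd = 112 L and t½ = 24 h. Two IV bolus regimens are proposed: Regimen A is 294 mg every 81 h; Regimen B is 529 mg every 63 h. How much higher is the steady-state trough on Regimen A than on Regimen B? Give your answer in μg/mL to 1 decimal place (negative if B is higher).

Regimen A: f = (1/2)^(81/24) ≈ 0.0964; Cmin,ss = (294/112)·f/(1−f) ≈ 0.280 μg/mL.
Regimen B: f = (1/2)^(63/24) ≈ 0.1621; Cmin,ss = (529/112)·f/(1−f) ≈ 0.914 μg/mL.
Difference ≈ 0.280 − 0.914 ≈ -0.634 μg/mL.

-0.6 μg/mL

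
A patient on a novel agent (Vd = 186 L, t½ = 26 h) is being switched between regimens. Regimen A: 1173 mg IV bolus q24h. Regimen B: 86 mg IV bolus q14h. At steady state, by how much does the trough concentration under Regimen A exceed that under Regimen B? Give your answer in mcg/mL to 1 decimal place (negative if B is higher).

6.0 mcg/mL

Regimen A: f = (1/2)^(24/26) ≈ 0.5274; Cmin,ss = (1173/186)·f/(1−f) ≈ 7.038 mcg/mL.
Regimen B: f = (1/2)^(14/26) ≈ 0.6885; Cmin,ss = (86/186)·f/(1−f) ≈ 1.022 mcg/mL.
Difference ≈ 7.038 − 1.022 ≈ 6.016 mcg/mL.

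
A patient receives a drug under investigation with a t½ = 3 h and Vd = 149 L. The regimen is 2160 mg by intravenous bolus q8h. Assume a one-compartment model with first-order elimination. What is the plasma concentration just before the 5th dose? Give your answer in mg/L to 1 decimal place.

2.7 mg/L

f = (1/2)^(τ/t½) = (1/2)^(8/3) ≈ 0.1575.
C₀ = D/Vd = 2160/149 ≈ 14.497 mg/L.
Before the 5th dose, 4 doses have been given. Superposition: Cmin = C₀·(f + f² + … + f^4).
≈ 14.497 × (0.1575 + 0.0248 + 0.0039 + 0.0006) ≈ 14.497 × 0.1868 ≈ 2.708 mg/L.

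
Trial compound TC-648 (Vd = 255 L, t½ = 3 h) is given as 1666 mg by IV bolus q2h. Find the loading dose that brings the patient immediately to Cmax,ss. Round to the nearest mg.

f = (1/2)^(2/3) ≈ 0.629961; accumulation ratio R = 1/(1−f) ≈ 2.70242.
Loading dose to hit Cmax,ss on first dose: D_load = D_maint·R ≈ 1666 × 2.70242 ≈ 4502.23 mg.

4502 mg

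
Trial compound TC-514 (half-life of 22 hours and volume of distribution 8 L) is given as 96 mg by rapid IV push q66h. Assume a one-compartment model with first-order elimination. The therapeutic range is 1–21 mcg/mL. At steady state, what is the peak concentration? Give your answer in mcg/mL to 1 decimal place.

The dosing interval is 3 half-lives, so f = 2^(−3) = 0.125.
At steady state, R = 1/(1 − 0.125) = 8/7.
Single-dose peak C₀ = D/Vd = 96/8 = 12 mcg/mL.
Steady-state peak Cmax,ss = C₀·R = 12 × 8/7 ≈ 13.714 mcg/mL.
Peak 13.7 mcg/mL vs MTC 21 mcg/mL: below toxic threshold.

13.7 mcg/mL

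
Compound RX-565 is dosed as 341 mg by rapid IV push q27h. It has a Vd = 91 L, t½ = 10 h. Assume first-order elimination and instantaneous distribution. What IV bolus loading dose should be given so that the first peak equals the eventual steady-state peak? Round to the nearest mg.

f = (1/2)^(27/10) ≈ 0.153893; accumulation ratio R = 1/(1−f) ≈ 1.18188.
Loading dose to hit Cmax,ss on first dose: D_load = D_maint·R ≈ 341 × 1.18188 ≈ 403.02 mg.

403 mg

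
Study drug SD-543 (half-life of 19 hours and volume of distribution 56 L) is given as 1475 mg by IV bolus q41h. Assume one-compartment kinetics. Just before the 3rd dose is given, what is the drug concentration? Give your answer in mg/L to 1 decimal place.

7.2 mg/L

f = (1/2)^(τ/t½) = (1/2)^(41/19) ≈ 0.2241.
C₀ = D/Vd = 1475/56 ≈ 26.339 mg/L.
Before the 3rd dose, 2 doses have been given. Superposition: Cmin = C₀·(f + f²).
≈ 26.339 × (0.2241 + 0.0502) ≈ 26.339 × 0.2743 ≈ 7.225 mg/L.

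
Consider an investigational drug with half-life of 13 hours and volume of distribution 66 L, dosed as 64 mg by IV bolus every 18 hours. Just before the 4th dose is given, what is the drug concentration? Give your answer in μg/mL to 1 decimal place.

f = (1/2)^(τ/t½) = (1/2)^(18/13) ≈ 0.3830.
C₀ = D/Vd = 64/66 ≈ 0.970 μg/mL.
Before the 4th dose, 3 doses have been given. Superposition: Cmin = C₀·(f + f² + … + f^3).
≈ 0.970 × (0.3830 + 0.1467 + 0.0562) ≈ 0.970 × 0.5859 ≈ 0.568 μg/mL.

0.6 μg/mL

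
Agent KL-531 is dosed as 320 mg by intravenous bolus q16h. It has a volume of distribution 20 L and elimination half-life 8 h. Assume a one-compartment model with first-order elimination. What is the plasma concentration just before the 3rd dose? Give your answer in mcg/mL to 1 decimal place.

f = (1/2)^(τ/t½) = (1/2)^(16/8) ≈ 0.2500.
C₀ = D/Vd = 320/20 ≈ 16.000 mcg/mL.
Before the 3rd dose, 2 doses have been given. Superposition: Cmin = C₀·(f + f²).
≈ 16.000 × (0.2500 + 0.0625) ≈ 16.000 × 0.3125 ≈ 5.000 mcg/mL.

5.0 mcg/mL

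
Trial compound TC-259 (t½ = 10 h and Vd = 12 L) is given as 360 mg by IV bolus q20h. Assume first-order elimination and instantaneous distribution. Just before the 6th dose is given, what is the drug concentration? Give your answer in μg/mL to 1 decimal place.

10.0 μg/mL

f = (1/2)^(τ/t½) = (1/2)^(20/10) ≈ 0.2500.
C₀ = D/Vd = 360/12 ≈ 30.000 μg/mL.
Before the 6th dose, 5 doses have been given. Superposition: Cmin = C₀·(f + f² + … + f^5).
≈ 30.000 × (0.2500 + 0.0625 + 0.0156 + 0.0039 + 0.0010) ≈ 30.000 × 0.3330 ≈ 9.990 μg/mL.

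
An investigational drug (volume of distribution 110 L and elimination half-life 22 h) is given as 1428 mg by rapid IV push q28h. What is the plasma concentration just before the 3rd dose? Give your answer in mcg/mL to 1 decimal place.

f = (1/2)^(τ/t½) = (1/2)^(28/22) ≈ 0.4139.
C₀ = D/Vd = 1428/110 ≈ 12.982 mcg/mL.
Before the 3rd dose, 2 doses have been given. Superposition: Cmin = C₀·(f + f²).
≈ 12.982 × (0.4139 + 0.1713) ≈ 12.982 × 0.5852 ≈ 7.597 mcg/mL.

7.6 mcg/mL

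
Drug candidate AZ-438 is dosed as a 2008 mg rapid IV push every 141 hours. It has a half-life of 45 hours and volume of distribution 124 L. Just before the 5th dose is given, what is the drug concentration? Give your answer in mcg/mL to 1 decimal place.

f = (1/2)^(τ/t½) = (1/2)^(141/45) ≈ 0.1140.
C₀ = D/Vd = 2008/124 ≈ 16.194 mcg/mL.
Before the 5th dose, 4 doses have been given. Superposition: Cmin = C₀·(f + f² + … + f^4).
≈ 16.194 × (0.1140 + 0.0130 + 0.0015 + 0.0002) ≈ 16.194 × 0.1287 ≈ 2.084 mcg/mL.

2.1 mcg/mL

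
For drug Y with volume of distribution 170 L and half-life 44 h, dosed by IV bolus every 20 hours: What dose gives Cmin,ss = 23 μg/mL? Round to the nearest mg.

1448 mg

τ/t½ = 20/44 ≈ 0.45455, so f = (1/2)^(20/44) ≈ 0.729740.
Cmin,ss = (D/Vd)·f/(1−f), so D = Cmin,ss·Vd·(1−f)/f.
D = 23 × 170 × (1−f)/f ≈ 23 × 170 × 0.37035 ≈ 1448.07 mg.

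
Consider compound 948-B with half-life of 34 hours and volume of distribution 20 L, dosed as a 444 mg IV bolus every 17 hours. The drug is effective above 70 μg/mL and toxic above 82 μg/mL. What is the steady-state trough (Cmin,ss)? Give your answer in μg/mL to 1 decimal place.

Over one 17-h interval, 17/34 ≈ 0.5 half-lives elapse, leaving f ≈ 0.7071 of each dose.
At steady state, accumulation factor R = 1/(1 − e^(−kτ)) ≈ 3.4141.
Each bolus raises the concentration by D/Vd = 444/20 ≈ 22.200 μg/mL.
Steady-state peak Cmax,ss = C₀·R ≈ 22.200 × 3.4141 ≈ 75.793 μg/mL.
One interval later, Cmin,ss = Cmax,ss·e^(−kτ) ≈ 75.793 × 0.7071 ≈ 53.593 μg/mL.
Trough 53.6 μg/mL vs MEC 70 μg/mL: subtherapeutic.

53.6 μg/mL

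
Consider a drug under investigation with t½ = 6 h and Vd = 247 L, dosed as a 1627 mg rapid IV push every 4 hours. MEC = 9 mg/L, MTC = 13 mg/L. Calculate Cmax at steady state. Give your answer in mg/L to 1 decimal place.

17.8 mg/L

Over one 4-h interval, 4/6 ≈ 0.66667 half-lives elapse, leaving f ≈ 0.6300 of each dose.
Accumulation ratio R = 1/(1 − f) ≈ 1/0.3700 ≈ 2.7027.
Each bolus raises the concentration by D/Vd = 1627/247 ≈ 6.587 mg/L.
Cmax,ss = C₀/(1 − f) ≈ 6.587/0.3700 ≈ 17.803 mg/L.
Peak 17.8 mg/L vs MTC 13 mg/L: exceeds toxic threshold.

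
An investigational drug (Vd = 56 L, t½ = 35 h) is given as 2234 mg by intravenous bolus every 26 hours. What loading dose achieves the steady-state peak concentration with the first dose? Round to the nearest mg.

5551 mg

f = (1/2)^(26/35) ≈ 0.597555; accumulation ratio R = 1/(1−f) ≈ 2.48481.
Loading dose to hit Cmax,ss on first dose: D_load = D_maint·R ≈ 2234 × 2.48481 ≈ 5551.07 mg.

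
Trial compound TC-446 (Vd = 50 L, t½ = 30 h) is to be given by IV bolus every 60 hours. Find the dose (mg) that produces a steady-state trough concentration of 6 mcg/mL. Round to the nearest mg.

τ/t½ = 60/30 ≈ 2, so f = (1/2)^(60/30) ≈ 0.250000.
Cmin,ss = (D/Vd)·f/(1−f), so D = Cmin,ss·Vd·(1−f)/f.
D = 6 × 50 × (1−f)/f ≈ 6 × 50 × 3.00000 ≈ 900.00 mg.

900 mg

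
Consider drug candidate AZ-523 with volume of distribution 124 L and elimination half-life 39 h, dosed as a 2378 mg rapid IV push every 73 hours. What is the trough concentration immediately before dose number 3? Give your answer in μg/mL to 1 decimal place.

6.7 μg/mL

f = (1/2)^(τ/t½) = (1/2)^(73/39) ≈ 0.2732.
C₀ = D/Vd = 2378/124 ≈ 19.177 μg/mL.
Before the 3rd dose, 2 doses have been given. Superposition: Cmin = C₀·(f + f²).
≈ 19.177 × (0.2732 + 0.0746) ≈ 19.177 × 0.3478 ≈ 6.670 μg/mL.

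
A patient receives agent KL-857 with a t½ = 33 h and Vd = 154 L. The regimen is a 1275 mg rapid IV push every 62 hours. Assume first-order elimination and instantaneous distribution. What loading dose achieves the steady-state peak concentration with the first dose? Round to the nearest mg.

1751 mg

f = (1/2)^(62/33) ≈ 0.271912; accumulation ratio R = 1/(1−f) ≈ 1.37346.
Loading dose to hit Cmax,ss on first dose: D_load = D_maint·R ≈ 1275 × 1.37346 ≈ 1751.16 mg.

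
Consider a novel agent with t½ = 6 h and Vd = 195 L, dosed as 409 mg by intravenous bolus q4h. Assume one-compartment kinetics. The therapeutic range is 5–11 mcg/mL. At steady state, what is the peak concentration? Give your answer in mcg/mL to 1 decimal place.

k = ln2/t½ = ln2/6 ≈ 0.115525 h⁻¹; fraction remaining f = e^(−kτ) = e^(−0.115525×4) ≈ 0.6300.
Accumulation ratio R = 1/(1 − f) ≈ 1/0.3700 ≈ 2.7027.
Single-dose peak C₀ = D/Vd = 409/195 ≈ 2.097 mcg/mL.
Steady-state peak Cmax,ss = C₀·R ≈ 2.097 × 2.7027 ≈ 5.668 mcg/mL.
Peak 5.7 mcg/mL vs MTC 11 mcg/mL: below toxic threshold.

5.7 mcg/mL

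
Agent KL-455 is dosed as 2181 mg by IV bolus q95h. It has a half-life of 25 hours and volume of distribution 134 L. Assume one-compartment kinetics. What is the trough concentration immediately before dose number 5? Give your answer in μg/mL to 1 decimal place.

f = (1/2)^(τ/t½) = (1/2)^(95/25) ≈ 0.0718.
C₀ = D/Vd = 2181/134 ≈ 16.276 μg/mL.
Before the 5th dose, 4 doses have been given. Superposition: Cmin = C₀·(f + f² + … + f^4).
≈ 16.276 × (0.0718 + 0.0052 + 0.0004 + 0.0000) ≈ 16.276 × 0.0774 ≈ 1.260 μg/mL.

1.3 μg/mL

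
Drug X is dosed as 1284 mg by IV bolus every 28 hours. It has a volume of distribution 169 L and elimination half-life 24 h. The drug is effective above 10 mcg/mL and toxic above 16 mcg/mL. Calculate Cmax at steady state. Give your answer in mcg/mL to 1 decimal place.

Over one 28-h interval, 28/24 ≈ 1.1667 half-lives elapse, leaving f ≈ 0.4454 of each dose.
Accumulation ratio R = 1/(1 − f) ≈ 1/0.5546 ≈ 1.8031.
Single-dose peak C₀ = D/Vd = 1284/169 ≈ 7.598 mcg/mL.
Cmax,ss = C₀/(1 − f) ≈ 7.598/0.5546 ≈ 13.700 mcg/mL.
Peak 13.7 mcg/mL vs MTC 16 mcg/mL: below toxic threshold.

13.7 mcg/mL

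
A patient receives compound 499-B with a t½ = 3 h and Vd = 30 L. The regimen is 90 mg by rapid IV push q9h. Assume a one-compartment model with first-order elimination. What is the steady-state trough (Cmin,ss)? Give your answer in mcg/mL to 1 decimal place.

The dosing interval is 3 half-lives, so f = 2^(−3) = 0.125.
Accumulation ratio R = 1/(1 − f) = 1/0.875 = 8/7.
Single-dose peak C₀ = D/Vd = 90/30 = 3 mcg/mL.
Steady-state peak Cmax,ss = C₀·R = 3 × 8/7 ≈ 3.429 mcg/mL.
Steady-state trough Cmin,ss = Cmax,ss·f ≈ 3.429 × 0.125 ≈ 0.429 mcg/mL.

0.4 mcg/mL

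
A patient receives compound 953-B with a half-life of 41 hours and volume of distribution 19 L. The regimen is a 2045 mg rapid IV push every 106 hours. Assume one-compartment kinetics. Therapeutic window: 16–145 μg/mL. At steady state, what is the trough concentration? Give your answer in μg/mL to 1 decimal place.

k = ln2/t½ = ln2/41 ≈ 0.016906 h⁻¹; fraction remaining f = e^(−kτ) = e^(−0.016906×106) ≈ 0.1666.
At steady state, accumulation factor R = 1/(1 − e^(−kτ)) ≈ 1.1999.
Single-dose peak C₀ = D/Vd = 2045/19 ≈ 107.632 μg/mL.
Cmax,ss = C₀/(1 − f) ≈ 107.632/0.8334 ≈ 129.148 μg/mL.
One interval later, Cmin,ss = Cmax,ss·e^(−kτ) ≈ 129.148 × 0.1666 ≈ 21.516 μg/mL.
Trough 21.5 μg/mL vs MEC 16 μg/mL: adequate.

21.5 μg/mL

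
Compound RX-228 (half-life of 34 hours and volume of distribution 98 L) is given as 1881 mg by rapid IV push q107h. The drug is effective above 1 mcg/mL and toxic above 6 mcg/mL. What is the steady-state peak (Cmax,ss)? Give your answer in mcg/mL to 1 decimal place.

Over one 107-h interval, 107/34 ≈ 3.1471 half-lives elapse, leaving f ≈ 0.1129 of each dose.
Accumulation ratio R = 1/(1 − f) ≈ 1/0.8871 ≈ 1.1273.
Each bolus raises the concentration by D/Vd = 1881/98 ≈ 19.194 mcg/mL.
Steady-state peak Cmax,ss = C₀·R ≈ 19.194 × 1.1273 ≈ 21.637 mcg/mL.
Peak 21.6 mcg/mL vs MTC 6 mcg/mL: exceeds toxic threshold.

21.6 mcg/mL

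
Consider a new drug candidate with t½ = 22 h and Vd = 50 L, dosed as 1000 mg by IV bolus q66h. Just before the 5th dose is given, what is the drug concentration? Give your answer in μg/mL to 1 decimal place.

2.9 μg/mL

f = (1/2)^(τ/t½) = (1/2)^(66/22) ≈ 0.1250.
C₀ = D/Vd = 1000/50 ≈ 20.000 μg/mL.
Before the 5th dose, 4 doses have been given. Superposition: Cmin = C₀·(f + f² + … + f^4).
≈ 20.000 × (0.1250 + 0.0156 + 0.0020 + 0.0002) ≈ 20.000 × 0.1428 ≈ 2.856 μg/mL.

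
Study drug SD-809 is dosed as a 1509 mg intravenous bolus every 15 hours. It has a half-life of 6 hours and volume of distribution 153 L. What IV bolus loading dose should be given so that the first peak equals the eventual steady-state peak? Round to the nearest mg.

f = (1/2)^(15/6) ≈ 0.176777; accumulation ratio R = 1/(1−f) ≈ 1.21474.
Loading dose to hit Cmax,ss on first dose: D_load = D_maint·R ≈ 1509 × 1.21474 ≈ 1833.04 mg.

1833 mg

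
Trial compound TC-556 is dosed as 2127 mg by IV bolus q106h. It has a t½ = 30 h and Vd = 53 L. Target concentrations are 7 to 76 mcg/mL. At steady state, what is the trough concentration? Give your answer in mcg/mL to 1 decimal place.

Over one 106-h interval, 106/30 ≈ 3.5333 half-lives elapse, leaving f ≈ 0.0864 of each dose.
At steady state, accumulation factor R = 1/(1 − e^(−kτ)) ≈ 1.0946.
Single-dose peak C₀ = D/Vd = 2127/53 ≈ 40.132 mcg/mL.
Steady-state peak Cmax,ss = C₀·R ≈ 40.132 × 1.0946 ≈ 43.928 mcg/mL.
Steady-state trough Cmin,ss = Cmax,ss·f ≈ 43.928 × 0.0864 ≈ 3.795 mcg/mL.
Trough 3.8 mcg/mL vs MEC 7 mcg/mL: subtherapeutic.

3.8 mcg/mL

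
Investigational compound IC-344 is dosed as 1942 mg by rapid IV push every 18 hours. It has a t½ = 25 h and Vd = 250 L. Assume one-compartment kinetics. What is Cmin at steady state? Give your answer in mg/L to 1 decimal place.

12.0 mg/L

Over one 18-h interval, 18/25 ≈ 0.72 half-lives elapse, leaving f ≈ 0.6071 of each dose.
Accumulation ratio R = 1/(1 − f) ≈ 1/0.3929 ≈ 2.5452.
Single-dose peak C₀ = D/Vd = 1942/250 ≈ 7.768 mg/L.
Steady-state peak Cmax,ss = C₀·R ≈ 7.768 × 2.5452 ≈ 19.771 mg/L.
Steady-state trough Cmin,ss = Cmax,ss·f ≈ 19.771 × 0.6071 ≈ 12.003 mg/L.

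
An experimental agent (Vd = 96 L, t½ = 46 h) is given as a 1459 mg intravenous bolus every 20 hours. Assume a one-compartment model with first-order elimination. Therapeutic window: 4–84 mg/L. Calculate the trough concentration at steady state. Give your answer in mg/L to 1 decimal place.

43.2 mg/L

Over one 20-h interval, 20/46 ≈ 0.43478 half-lives elapse, leaving f ≈ 0.7398 of each dose.
Each bolus raises the concentration by D/Vd = 1459/96 ≈ 15.198 mg/L.
Steady-state trough Cmin,ss = C₀·f/(1−f) ≈ 15.198 × 0.7398/0.2602 ≈ 43.211 mg/L.
Trough 43.2 mg/L vs MEC 4 mg/L: adequate.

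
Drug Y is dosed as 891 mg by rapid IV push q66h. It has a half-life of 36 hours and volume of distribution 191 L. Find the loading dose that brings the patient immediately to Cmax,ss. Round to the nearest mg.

1239 mg

f = (1/2)^(66/36) ≈ 0.280616; accumulation ratio R = 1/(1−f) ≈ 1.39008.
Loading dose to hit Cmax,ss on first dose: D_load = D_maint·R ≈ 891 × 1.39008 ≈ 1238.56 mg.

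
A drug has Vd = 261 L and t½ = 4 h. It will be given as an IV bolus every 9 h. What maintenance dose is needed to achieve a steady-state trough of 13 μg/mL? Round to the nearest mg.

12747 mg

τ/t½ = 9/4 ≈ 2.25, so f = (1/2)^(9/4) ≈ 0.210224.
Cmin,ss = (D/Vd)·f/(1−f), so D = Cmin,ss·Vd·(1−f)/f.
D = 13 × 261 × (1−f)/f ≈ 13 × 261 × 3.75683 ≈ 12746.92 mg.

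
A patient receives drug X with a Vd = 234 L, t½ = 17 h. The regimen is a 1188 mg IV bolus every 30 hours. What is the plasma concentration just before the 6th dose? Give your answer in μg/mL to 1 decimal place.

2.1 μg/mL

f = (1/2)^(τ/t½) = (1/2)^(30/17) ≈ 0.2943.
C₀ = D/Vd = 1188/234 ≈ 5.077 μg/mL.
Before the 6th dose, 5 doses have been given. Superposition: Cmin = C₀·(f + f² + … + f^5).
≈ 5.077 × (0.2943 + 0.0866 + 0.0255 + 0.0075 + 0.0022) ≈ 5.077 × 0.4161 ≈ 2.113 μg/mL.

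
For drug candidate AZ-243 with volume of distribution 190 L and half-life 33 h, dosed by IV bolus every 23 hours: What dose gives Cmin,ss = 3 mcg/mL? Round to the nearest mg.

354 mg

τ/t½ = 23/33 ≈ 0.69697, so f = (1/2)^(23/33) ≈ 0.616867.
Cmin,ss = (D/Vd)·f/(1−f), so D = Cmin,ss·Vd·(1−f)/f.
D = 3 × 190 × (1−f)/f ≈ 3 × 190 × 0.62109 ≈ 354.02 mg.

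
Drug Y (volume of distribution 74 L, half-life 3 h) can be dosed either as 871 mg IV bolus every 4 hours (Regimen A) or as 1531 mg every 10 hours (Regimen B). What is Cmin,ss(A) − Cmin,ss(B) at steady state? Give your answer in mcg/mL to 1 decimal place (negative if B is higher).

Regimen A: f = (1/2)^(4/3) ≈ 0.3969; Cmin,ss = (871/74)·f/(1−f) ≈ 7.746 mcg/mL.
Regimen B: f = (1/2)^(10/3) ≈ 0.0992; Cmin,ss = (1531/74)·f/(1−f) ≈ 2.278 mcg/mL.
Difference ≈ 7.746 − 2.278 ≈ 5.468 mcg/mL.

5.5 mcg/mL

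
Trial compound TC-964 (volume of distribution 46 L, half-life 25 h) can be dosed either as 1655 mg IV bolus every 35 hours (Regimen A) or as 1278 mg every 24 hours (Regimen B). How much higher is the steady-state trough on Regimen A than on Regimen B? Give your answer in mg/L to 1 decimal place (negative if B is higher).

Regimen A: f = (1/2)^(35/25) ≈ 0.3789; Cmin,ss = (1655/46)·f/(1−f) ≈ 21.948 mg/L.
Regimen B: f = (1/2)^(24/25) ≈ 0.5141; Cmin,ss = (1278/46)·f/(1−f) ≈ 29.395 mg/L.
Difference ≈ 21.948 − 29.395 ≈ -7.447 mg/L.

-7.4 mg/L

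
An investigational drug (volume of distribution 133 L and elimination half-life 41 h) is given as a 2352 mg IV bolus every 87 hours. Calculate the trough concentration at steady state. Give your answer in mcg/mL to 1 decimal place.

k = ln2/t½ = ln2/41 ≈ 0.016906 h⁻¹; fraction remaining f = e^(−kτ) = e^(−0.016906×87) ≈ 0.2297.
Accumulation ratio R = 1/(1 − f) ≈ 1/0.7703 ≈ 1.2982.
Each bolus raises the concentration by D/Vd = 2352/133 ≈ 17.684 mcg/mL.
Steady-state peak Cmax,ss = C₀·R ≈ 17.684 × 1.2982 ≈ 22.957 mcg/mL.
One interval later, Cmin,ss = Cmax,ss·e^(−kτ) ≈ 22.957 × 0.2297 ≈ 5.273 mcg/mL.

5.3 mcg/mL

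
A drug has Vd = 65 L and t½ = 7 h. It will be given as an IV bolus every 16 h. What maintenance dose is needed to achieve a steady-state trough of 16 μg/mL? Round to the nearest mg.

τ/t½ = 16/7 ≈ 2.2857, so f = (1/2)^(16/7) ≈ 0.205084.
Cmin,ss = (D/Vd)·f/(1−f), so D = Cmin,ss·Vd·(1−f)/f.
D = 16 × 65 × (1−f)/f ≈ 16 × 65 × 3.87605 ≈ 4031.09 mg.

4031 mg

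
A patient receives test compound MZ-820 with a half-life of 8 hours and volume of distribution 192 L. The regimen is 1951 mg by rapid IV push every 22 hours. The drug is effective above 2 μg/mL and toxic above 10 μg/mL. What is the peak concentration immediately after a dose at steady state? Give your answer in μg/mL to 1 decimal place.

k = ln2/t½ = ln2/8 ≈ 0.086643 h⁻¹; fraction remaining f = e^(−kτ) = e^(−0.086643×22) ≈ 0.1487.
Accumulation ratio R = 1/(1 − f) ≈ 1/0.8513 ≈ 1.1747.
Each bolus raises the concentration by D/Vd = 1951/192 ≈ 10.161 μg/mL.
Steady-state peak Cmax,ss = C₀·R ≈ 10.161 × 1.1747 ≈ 11.936 μg/mL.
Peak 11.9 μg/mL vs MTC 10 μg/mL: exceeds toxic threshold.

11.9 μg/mL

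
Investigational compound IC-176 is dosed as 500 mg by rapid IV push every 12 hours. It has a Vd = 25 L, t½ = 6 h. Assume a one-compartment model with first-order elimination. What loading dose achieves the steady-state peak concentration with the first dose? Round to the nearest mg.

f = (1/2)^(12/6) ≈ 0.250000; accumulation ratio R = 1/(1−f) ≈ 1.33333.
Loading dose to hit Cmax,ss on first dose: D_load = D_maint·R ≈ 500 × 1.33333 ≈ 666.66 mg.

667 mg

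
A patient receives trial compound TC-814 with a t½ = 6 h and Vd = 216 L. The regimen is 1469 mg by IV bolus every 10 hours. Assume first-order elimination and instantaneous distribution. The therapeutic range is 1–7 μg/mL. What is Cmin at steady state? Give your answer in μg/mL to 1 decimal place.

3.1 μg/mL

k = ln2/t½ = ln2/6 ≈ 0.115525 h⁻¹; fraction remaining f = e^(−kτ) = e^(−0.115525×10) ≈ 0.3150.
Accumulation ratio R = 1/(1 − f) ≈ 1/0.6850 ≈ 1.4599.
Single-dose peak C₀ = D/Vd = 1469/216 ≈ 6.801 μg/mL.
Steady-state peak Cmax,ss = C₀·R ≈ 6.801 × 1.4599 ≈ 9.929 μg/mL.
One interval later, Cmin,ss = Cmax,ss·e^(−kτ) ≈ 9.929 × 0.3150 ≈ 3.128 μg/mL.
Trough 3.1 μg/mL vs MEC 1 μg/mL: adequate.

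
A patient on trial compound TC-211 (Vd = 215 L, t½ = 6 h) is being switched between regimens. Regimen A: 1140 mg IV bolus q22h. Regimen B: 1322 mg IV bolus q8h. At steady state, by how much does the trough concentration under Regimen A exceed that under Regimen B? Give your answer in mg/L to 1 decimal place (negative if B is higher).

Regimen A: f = (1/2)^(22/6) ≈ 0.0787; Cmin,ss = (1140/215)·f/(1−f) ≈ 0.453 mg/L.
Regimen B: f = (1/2)^(8/6) ≈ 0.3969; Cmin,ss = (1322/215)·f/(1−f) ≈ 4.047 mg/L.
Difference ≈ 0.453 − 4.047 ≈ -3.594 mg/L.

-3.6 mg/L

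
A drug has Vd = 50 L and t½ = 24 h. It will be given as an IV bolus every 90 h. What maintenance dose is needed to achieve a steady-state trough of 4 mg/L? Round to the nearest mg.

2491 mg

τ/t½ = 90/24 ≈ 3.75, so f = (1/2)^(90/24) ≈ 0.074325.
Cmin,ss = (D/Vd)·f/(1−f), so D = Cmin,ss·Vd·(1−f)/f.
D = 4 × 50 × (1−f)/f ≈ 4 × 50 × 12.45442 ≈ 2490.88 mg.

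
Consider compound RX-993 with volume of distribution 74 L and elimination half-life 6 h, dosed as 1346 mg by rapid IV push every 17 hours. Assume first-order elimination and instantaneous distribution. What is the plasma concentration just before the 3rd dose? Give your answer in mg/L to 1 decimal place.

2.9 mg/L

f = (1/2)^(τ/t½) = (1/2)^(17/6) ≈ 0.1403.
C₀ = D/Vd = 1346/74 ≈ 18.189 mg/L.
Before the 3rd dose, 2 doses have been given. Superposition: Cmin = C₀·(f + f²).
≈ 18.189 × (0.1403 + 0.0197) ≈ 18.189 × 0.1600 ≈ 2.910 mg/L.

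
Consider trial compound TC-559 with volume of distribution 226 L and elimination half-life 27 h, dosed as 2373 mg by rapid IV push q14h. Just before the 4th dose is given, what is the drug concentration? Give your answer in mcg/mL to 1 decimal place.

f = (1/2)^(τ/t½) = (1/2)^(14/27) ≈ 0.6981.
C₀ = D/Vd = 2373/226 ≈ 10.500 mcg/mL.
Before the 4th dose, 3 doses have been given. Superposition: Cmin = C₀·(f + f² + … + f^3).
≈ 10.500 × (0.6981 + 0.4873 + 0.3402) ≈ 10.500 × 1.5256 ≈ 16.019 mcg/mL.

16.0 mcg/mL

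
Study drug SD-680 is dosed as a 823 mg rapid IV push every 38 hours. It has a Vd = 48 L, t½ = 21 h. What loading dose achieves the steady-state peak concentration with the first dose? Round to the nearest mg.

f = (1/2)^(38/21) ≈ 0.285285; accumulation ratio R = 1/(1−f) ≈ 1.39916.
Loading dose to hit Cmax,ss on first dose: D_load = D_maint·R ≈ 823 × 1.39916 ≈ 1151.51 mg.

1152 mg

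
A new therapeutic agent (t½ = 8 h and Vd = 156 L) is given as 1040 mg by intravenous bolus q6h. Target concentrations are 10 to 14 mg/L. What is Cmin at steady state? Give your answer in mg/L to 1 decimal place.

Over one 6-h interval, 6/8 ≈ 0.75 half-lives elapse, leaving f ≈ 0.5946 of each dose.
Single-dose peak C₀ = D/Vd = 1040/156 ≈ 6.667 mg/L.
Steady-state trough Cmin,ss = C₀·f/(1−f) ≈ 6.667 × 0.5946/0.4054 ≈ 9.778 mg/L.
Trough 9.8 mg/L vs MEC 10 mg/L: subtherapeutic.

9.8 mg/L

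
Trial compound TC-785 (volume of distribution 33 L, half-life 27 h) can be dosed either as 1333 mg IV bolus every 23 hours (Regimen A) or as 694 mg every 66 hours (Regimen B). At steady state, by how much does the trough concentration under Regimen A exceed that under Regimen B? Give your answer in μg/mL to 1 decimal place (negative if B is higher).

45.5 μg/mL

Regimen A: f = (1/2)^(23/27) ≈ 0.5541; Cmin,ss = (1333/33)·f/(1−f) ≈ 50.196 μg/mL.
Regimen B: f = (1/2)^(66/27) ≈ 0.1837; Cmin,ss = (694/33)·f/(1−f) ≈ 4.733 μg/mL.
Difference ≈ 50.196 − 4.733 ≈ 45.463 μg/mL.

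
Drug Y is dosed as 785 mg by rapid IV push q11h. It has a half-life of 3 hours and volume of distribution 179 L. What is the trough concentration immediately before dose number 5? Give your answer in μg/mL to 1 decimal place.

f = (1/2)^(τ/t½) = (1/2)^(11/3) ≈ 0.0787.
C₀ = D/Vd = 785/179 ≈ 4.385 μg/mL.
Before the 5th dose, 4 doses have been given. Superposition: Cmin = C₀·(f + f² + … + f^4).
≈ 4.385 × (0.0787 + 0.0062 + 0.0005 + 0.0000) ≈ 4.385 × 0.0854 ≈ 0.374 μg/mL.

0.4 μg/mL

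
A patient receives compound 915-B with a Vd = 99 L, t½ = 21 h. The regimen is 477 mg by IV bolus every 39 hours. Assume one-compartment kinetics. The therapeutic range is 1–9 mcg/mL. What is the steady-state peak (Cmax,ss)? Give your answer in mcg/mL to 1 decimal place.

6.7 mcg/mL

τ/t½ = 39/21 ≈ 1.8571, so fraction remaining f = (1/2)^(39/21) ≈ 0.2760.
Accumulation ratio R = 1/(1 − f) ≈ 1/0.7240 ≈ 1.3812.
Each bolus raises the concentration by D/Vd = 477/99 ≈ 4.818 mcg/mL.
Steady-state peak Cmax,ss = C₀·R ≈ 4.818 × 1.3812 ≈ 6.655 mcg/mL.
Peak 6.7 mcg/mL vs MTC 9 mcg/mL: below toxic threshold.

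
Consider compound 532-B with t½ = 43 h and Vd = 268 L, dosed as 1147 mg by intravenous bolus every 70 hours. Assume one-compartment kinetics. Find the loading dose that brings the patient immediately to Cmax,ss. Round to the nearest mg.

1696 mg

f = (1/2)^(70/43) ≈ 0.323557; accumulation ratio R = 1/(1−f) ≈ 1.47832.
Loading dose to hit Cmax,ss on first dose: D_load = D_maint·R ≈ 1147 × 1.47832 ≈ 1695.63 mg.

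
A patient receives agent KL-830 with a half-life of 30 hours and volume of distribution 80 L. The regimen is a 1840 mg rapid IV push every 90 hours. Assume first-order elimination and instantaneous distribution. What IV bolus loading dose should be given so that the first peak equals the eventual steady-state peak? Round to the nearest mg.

2103 mg

f = (1/2)^(90/30) ≈ 0.125000; accumulation ratio R = 1/(1−f) ≈ 1.14286.
Loading dose to hit Cmax,ss on first dose: D_load = D_maint·R ≈ 1840 × 1.14286 ≈ 2102.86 mg.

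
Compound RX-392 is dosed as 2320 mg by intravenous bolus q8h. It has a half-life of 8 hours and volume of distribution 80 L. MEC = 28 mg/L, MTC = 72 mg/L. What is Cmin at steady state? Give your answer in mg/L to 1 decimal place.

τ = 8 h = 1 half-life, so f = (1/2)^1 = 0.5.
At steady state, R = 1/(1 − 0.5) = 2/1.
Single-dose peak C₀ = D/Vd = 2320/80 = 29 mg/L.
Steady-state peak Cmax,ss = C₀·R = 29 × 2/1 ≈ 58.000 mg/L.
Steady-state trough Cmin,ss = Cmax,ss·f ≈ 58.000 × 0.5 ≈ 29.000 mg/L.
Trough 29.0 mg/L vs MEC 28 mg/L: adequate.

29.0 mg/L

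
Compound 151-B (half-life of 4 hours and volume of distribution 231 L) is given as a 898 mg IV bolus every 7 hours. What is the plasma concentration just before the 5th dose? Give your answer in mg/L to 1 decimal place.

1.6 mg/L

f = (1/2)^(τ/t½) = (1/2)^(7/4) ≈ 0.2973.
C₀ = D/Vd = 898/231 ≈ 3.887 mg/L.
Before the 5th dose, 4 doses have been given. Superposition: Cmin = C₀·(f + f² + … + f^4).
≈ 3.887 × (0.2973 + 0.0884 + 0.0263 + 0.0078) ≈ 3.887 × 0.4198 ≈ 1.632 mg/L.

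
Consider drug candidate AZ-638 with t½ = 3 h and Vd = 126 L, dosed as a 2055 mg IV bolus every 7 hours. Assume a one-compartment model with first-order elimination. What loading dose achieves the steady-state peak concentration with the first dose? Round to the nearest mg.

2564 mg

f = (1/2)^(7/3) ≈ 0.198425; accumulation ratio R = 1/(1−f) ≈ 1.24754.
Loading dose to hit Cmax,ss on first dose: D_load = D_maint·R ≈ 2055 × 1.24754 ≈ 2563.69 mg.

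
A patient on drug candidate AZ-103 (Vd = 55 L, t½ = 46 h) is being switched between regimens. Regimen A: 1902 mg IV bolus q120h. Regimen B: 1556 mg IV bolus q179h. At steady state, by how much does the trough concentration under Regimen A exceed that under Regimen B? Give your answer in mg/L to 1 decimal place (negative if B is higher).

Regimen A: f = (1/2)^(120/46) ≈ 0.1639; Cmin,ss = (1902/55)·f/(1−f) ≈ 6.779 mg/L.
Regimen B: f = (1/2)^(179/46) ≈ 0.0674; Cmin,ss = (1556/55)·f/(1−f) ≈ 2.045 mg/L.
Difference ≈ 6.779 − 2.045 ≈ 4.734 mg/L.

4.7 mg/L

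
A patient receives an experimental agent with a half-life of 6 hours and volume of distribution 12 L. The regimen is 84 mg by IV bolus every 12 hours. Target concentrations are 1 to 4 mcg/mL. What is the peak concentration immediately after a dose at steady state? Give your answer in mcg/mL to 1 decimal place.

The dosing interval is 2 half-lives, so f = 2^(−2) = 0.25.
At steady state, R = 1/(1 − 0.25) = 4/3.
Single-dose peak C₀ = D/Vd = 84/12 = 7 mcg/mL.
Steady-state peak Cmax,ss = C₀·R = 7 × 4/3 ≈ 9.333 mcg/mL.
Peak 9.3 mcg/mL vs MTC 4 mcg/mL: exceeds toxic threshold.

9.3 mcg/mL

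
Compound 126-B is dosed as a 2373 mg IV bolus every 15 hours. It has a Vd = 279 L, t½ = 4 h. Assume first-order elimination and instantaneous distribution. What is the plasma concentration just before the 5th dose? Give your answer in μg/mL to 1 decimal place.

0.7 μg/mL

f = (1/2)^(τ/t½) = (1/2)^(15/4) ≈ 0.0743.
C₀ = D/Vd = 2373/279 ≈ 8.505 μg/mL.
Before the 5th dose, 4 doses have been given. Superposition: Cmin = C₀·(f + f² + … + f^4).
≈ 8.505 × (0.0743 + 0.0055 + 0.0004 + 0.0000) ≈ 8.505 × 0.0802 ≈ 0.682 μg/mL.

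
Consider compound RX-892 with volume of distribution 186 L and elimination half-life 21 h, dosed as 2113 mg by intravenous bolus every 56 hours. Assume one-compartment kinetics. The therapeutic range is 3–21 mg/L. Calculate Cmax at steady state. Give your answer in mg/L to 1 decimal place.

τ/t½ = 56/21 ≈ 2.6667, so fraction remaining f = (1/2)^(56/21) ≈ 0.1575.
At steady state, accumulation factor R = 1/(1 − e^(−kτ)) ≈ 1.1869.
Single-dose peak C₀ = D/Vd = 2113/186 ≈ 11.360 mg/L.
Cmax,ss = C₀/(1 − f) ≈ 11.360/0.8425 ≈ 13.484 mg/L.
Peak 13.5 mg/L vs MTC 21 mg/L: below toxic threshold.

13.5 mg/L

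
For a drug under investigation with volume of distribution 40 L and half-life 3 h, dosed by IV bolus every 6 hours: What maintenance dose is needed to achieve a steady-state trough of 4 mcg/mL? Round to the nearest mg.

480 mg

τ/t½ = 6/3 ≈ 2, so f = (1/2)^(6/3) ≈ 0.250000.
Cmin,ss = (D/Vd)·f/(1−f), so D = Cmin,ss·Vd·(1−f)/f.
D = 4 × 40 × (1−f)/f ≈ 4 × 40 × 3.00000 ≈ 480.00 mg.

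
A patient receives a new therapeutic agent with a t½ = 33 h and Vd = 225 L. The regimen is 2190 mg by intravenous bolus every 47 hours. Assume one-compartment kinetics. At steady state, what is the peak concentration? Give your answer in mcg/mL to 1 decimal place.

k = ln2/t½ = ln2/33 ≈ 0.021004 h⁻¹; fraction remaining f = e^(−kτ) = e^(−0.021004×47) ≈ 0.3726.
At steady state, accumulation factor R = 1/(1 − e^(−kτ)) ≈ 1.5939.
Each bolus raises the concentration by D/Vd = 2190/225 ≈ 9.733 mcg/mL.
Steady-state peak Cmax,ss = C₀·R ≈ 9.733 × 1.5939 ≈ 15.513 mcg/mL.

15.5 mcg/mL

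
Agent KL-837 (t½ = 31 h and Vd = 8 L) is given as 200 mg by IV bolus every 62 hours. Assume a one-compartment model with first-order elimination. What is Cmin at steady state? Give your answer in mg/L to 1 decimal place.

8.3 mg/L

The dosing interval is 2 half-lives, so f = 2^(−2) = 0.25.
At steady state, R = 1/(1 − 0.25) = 4/3.
Single-dose peak C₀ = D/Vd = 200/8 = 25 mg/L.
Steady-state peak Cmax,ss = C₀·R = 25 × 4/3 ≈ 33.333 mg/L.
Steady-state trough Cmin,ss = Cmax,ss·f ≈ 33.333 × 0.25 ≈ 8.333 mg/L.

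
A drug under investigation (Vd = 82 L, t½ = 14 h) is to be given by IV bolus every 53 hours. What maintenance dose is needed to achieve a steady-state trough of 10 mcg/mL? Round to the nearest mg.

τ/t½ = 53/14 ≈ 3.7857, so f = (1/2)^(53/14) ≈ 0.072508.
Cmin,ss = (D/Vd)·f/(1−f), so D = Cmin,ss·Vd·(1−f)/f.
D = 10 × 82 × (1−f)/f ≈ 10 × 82 × 12.79158 ≈ 10489.10 mg.

10489 mg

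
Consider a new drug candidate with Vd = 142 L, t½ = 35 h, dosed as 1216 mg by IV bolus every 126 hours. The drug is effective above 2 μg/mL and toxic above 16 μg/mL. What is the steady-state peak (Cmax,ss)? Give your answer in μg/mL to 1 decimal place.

9.3 μg/mL

τ/t½ = 126/35 ≈ 3.6, so fraction remaining f = (1/2)^(126/35) ≈ 0.0825.
At steady state, accumulation factor R = 1/(1 − e^(−kτ)) ≈ 1.0899.
Single-dose peak C₀ = D/Vd = 1216/142 ≈ 8.563 μg/mL.
Steady-state peak Cmax,ss = C₀·R ≈ 8.563 × 1.0899 ≈ 9.333 μg/mL.
Peak 9.3 μg/mL vs MTC 16 μg/mL: below toxic threshold.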